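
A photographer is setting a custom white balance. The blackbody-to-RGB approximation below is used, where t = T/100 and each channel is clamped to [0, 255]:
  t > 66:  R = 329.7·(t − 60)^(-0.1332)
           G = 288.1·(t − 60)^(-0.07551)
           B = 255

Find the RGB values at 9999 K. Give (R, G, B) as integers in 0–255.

t = 9999/100 = 99.99; the t > 66 branch applies.
R = 329.7·(99.99 − 60)^(-0.1332) = 329.7·39.99^(-0.1332) = 329.7·0.61181 = 201.715.
G = 288.1·(99.99 − 60)^(-0.07551) = 288.1·39.99^(-0.07551) = 288.1·0.75690 = 218.062.
B = 255 by definition for t > 66.
Rounded: (202, 218, 255).

(202, 218, 255)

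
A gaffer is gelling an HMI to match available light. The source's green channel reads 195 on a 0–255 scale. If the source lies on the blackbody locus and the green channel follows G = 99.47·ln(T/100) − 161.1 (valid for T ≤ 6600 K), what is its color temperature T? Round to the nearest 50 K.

ln t = (195 + 161.1) / 99.47 = 3.5800.
t = e^3.5800 = 35.873.
T = 100·t = 3587 K → 3600 K to the nearest 50 K.

3600 K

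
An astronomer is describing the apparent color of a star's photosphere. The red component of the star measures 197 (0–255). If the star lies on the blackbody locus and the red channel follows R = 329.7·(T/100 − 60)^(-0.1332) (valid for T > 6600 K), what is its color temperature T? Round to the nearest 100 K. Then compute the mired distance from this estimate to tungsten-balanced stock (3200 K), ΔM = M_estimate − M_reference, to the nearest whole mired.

-220 mireds

(t − 60)^(-0.1332) = 197/329.7 = 0.59751.
t − 60 = 0.59751^(1/-0.1332) = 0.59751^(-7.508) = 47.761, so t = 107.761.
T = 100·t = 10776 K → 10800 K to the nearest 100 K.
M_estimate = 10⁶/10800 = 92.59; M_reference = 10⁶/3200 = 312.50.
ΔM = 92.59 − 312.50 = -219.91 → -220 mireds.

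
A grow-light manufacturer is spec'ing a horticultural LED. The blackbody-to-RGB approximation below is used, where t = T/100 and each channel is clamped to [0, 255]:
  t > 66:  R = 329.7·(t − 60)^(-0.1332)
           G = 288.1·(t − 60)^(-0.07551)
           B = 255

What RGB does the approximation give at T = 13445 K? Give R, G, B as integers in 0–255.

t = 13445/100 = 134.45; the t > 66 branch applies.
R = 329.7·(134.45 − 60)^(-0.1332) = 329.7·74.45^(-0.1332) = 329.7·0.56321 = 185.689.
G = 288.1·(134.45 − 60)^(-0.07551) = 288.1·74.45^(-0.07551) = 288.1·0.72220 = 208.065.
B = 255 by definition for t > 66.
Rounded: (186, 208, 255).

R=186, G=208, B=255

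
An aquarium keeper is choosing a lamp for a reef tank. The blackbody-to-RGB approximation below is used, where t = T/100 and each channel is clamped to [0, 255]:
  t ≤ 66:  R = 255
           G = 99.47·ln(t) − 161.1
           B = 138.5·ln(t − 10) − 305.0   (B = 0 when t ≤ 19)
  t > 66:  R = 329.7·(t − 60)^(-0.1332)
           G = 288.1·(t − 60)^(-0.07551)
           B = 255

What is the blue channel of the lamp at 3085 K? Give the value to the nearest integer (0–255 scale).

t = 3085/100 = 30.85; the t ≤ 66 branch applies.
B = 138.5·ln(30.85 − 10) − 305.0 = 138.5·ln 20.85 − 305.0 = 138.5·3.0374 − 305.0 = 115.674.
Rounded: 116.

116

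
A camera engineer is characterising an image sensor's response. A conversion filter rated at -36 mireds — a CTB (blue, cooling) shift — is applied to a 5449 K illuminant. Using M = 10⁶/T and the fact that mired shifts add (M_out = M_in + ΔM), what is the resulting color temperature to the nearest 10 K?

M_in = 10⁶/5449 = 183.52 mireds.
M_out = 183.52 + (-36) = 147.52 mireds.
T_out = 10⁶/147.52 = 6778.7 K → 6780 K.

6780 K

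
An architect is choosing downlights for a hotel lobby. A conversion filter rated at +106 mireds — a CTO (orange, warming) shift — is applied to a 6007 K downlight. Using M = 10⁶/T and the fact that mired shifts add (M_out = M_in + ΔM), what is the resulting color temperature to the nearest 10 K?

M_in = 10⁶/6007 = 166.47 mireds.
M_out = 166.47 + (+106) = 272.47 mireds.
T_out = 10⁶/272.47 = 3670.1 K → 3670 K.

3670 K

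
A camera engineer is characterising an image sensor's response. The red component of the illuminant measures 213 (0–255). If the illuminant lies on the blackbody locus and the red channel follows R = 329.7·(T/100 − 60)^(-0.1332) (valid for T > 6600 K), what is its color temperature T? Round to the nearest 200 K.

(t − 60)^(-0.1332) = 213/329.7 = 0.64604.
t − 60 = 0.64604^(1/-0.1332) = 0.64604^(-7.508) = 26.575, so t = 86.575.
T = 100·t = 8657 K → 8600 K to the nearest 200 K.

8600 K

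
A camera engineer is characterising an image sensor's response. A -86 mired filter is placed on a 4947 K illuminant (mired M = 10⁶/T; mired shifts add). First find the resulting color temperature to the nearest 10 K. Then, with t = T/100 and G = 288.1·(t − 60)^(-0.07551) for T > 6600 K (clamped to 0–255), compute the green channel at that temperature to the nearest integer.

M_in = 10⁶/4947 = 202.14; M_out = 202.14 + (-86) = 116.14.
T_out = 10⁶/116.14 = 8610.1 K → 8610 K; t = 86.1.
G = 288.1·(86.1 − 60)^(-0.07551) = 288.1·26.1^(-0.07551) = 288.1·0.78168 = 225.202.
Rounded: 225.

225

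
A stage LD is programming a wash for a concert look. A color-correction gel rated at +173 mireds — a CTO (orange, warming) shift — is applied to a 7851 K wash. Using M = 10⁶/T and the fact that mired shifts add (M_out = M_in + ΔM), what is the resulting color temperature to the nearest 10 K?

M_in = 10⁶/7851 = 127.37 mireds.
M_out = 127.37 + (+173) = 300.37 mireds.
T_out = 10⁶/300.37 = 3329.2 K → 3330 K.

3330 K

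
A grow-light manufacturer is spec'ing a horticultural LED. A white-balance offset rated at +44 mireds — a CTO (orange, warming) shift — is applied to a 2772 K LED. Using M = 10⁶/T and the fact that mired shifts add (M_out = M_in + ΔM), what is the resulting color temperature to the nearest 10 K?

2470 K

M_in = 10⁶/2772 = 360.75 mireds.
M_out = 360.75 + (+44) = 404.75 mireds.
T_out = 10⁶/404.75 = 2470.7 K → 2470 K.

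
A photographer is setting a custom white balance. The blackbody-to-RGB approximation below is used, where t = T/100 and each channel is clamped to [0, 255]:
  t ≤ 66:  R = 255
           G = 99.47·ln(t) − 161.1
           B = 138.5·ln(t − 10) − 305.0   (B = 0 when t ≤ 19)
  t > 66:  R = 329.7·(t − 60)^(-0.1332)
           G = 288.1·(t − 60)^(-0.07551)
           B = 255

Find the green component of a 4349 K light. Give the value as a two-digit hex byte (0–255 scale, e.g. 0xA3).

0xD6

t = 4349/100 = 43.49; the t ≤ 66 branch applies.
G = 99.47·ln 43.49 − 161.1 = 99.47·3.7725 − 161.1 = 214.154.
Rounded: 214; in hex, 0xD6.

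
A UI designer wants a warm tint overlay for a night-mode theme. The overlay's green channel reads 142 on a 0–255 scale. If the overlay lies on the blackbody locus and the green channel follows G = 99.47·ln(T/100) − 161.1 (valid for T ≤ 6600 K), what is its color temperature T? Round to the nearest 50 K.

ln t = (142 + 161.1) / 99.47 = 3.0471.
t = e^3.0471 = 21.055.
T = 100·t = 2106 K → 2100 K to the nearest 50 K.

2100 K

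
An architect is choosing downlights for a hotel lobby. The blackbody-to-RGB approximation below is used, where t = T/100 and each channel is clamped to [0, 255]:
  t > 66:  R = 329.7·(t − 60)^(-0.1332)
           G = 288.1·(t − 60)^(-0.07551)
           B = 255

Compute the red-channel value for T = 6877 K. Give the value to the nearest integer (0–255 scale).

t = 6877/100 = 68.77; the t > 66 branch applies.
R = 329.7·(68.77 − 60)^(-0.1332) = 329.7·8.77^(-0.1332) = 329.7·0.74885 = 246.894.
Rounded: 247.

247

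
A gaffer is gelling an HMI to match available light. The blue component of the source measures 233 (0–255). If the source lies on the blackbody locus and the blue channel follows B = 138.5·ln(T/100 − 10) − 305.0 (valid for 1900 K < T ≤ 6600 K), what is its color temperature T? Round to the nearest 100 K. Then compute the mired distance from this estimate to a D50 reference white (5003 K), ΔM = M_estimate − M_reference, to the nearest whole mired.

-30 mireds

ln(t − 10) = (233 + 305.0) / 138.5 = 3.8845.
t − 10 = e^3.8845 = 48.641, so t = 58.641.
T = 100·t = 5864 K → 5900 K to the nearest 100 K.
M_estimate = 10⁶/5900 = 169.49; M_reference = 10⁶/5003 = 199.88.
ΔM = 169.49 − 199.88 = -30.39 → -30 mireds.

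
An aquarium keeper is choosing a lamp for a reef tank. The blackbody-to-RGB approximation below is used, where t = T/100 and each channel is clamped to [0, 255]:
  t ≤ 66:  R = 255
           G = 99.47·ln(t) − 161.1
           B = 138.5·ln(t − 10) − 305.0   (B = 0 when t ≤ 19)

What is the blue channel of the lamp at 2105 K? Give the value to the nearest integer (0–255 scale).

28

t = 2105/100 = 21.05; the t ≤ 66 branch applies.
B = 138.5·ln(21.05 − 10) − 305.0 = 138.5·ln 11.05 − 305.0 = 138.5·2.4024 − 305.0 = 27.737.
Rounded: 28.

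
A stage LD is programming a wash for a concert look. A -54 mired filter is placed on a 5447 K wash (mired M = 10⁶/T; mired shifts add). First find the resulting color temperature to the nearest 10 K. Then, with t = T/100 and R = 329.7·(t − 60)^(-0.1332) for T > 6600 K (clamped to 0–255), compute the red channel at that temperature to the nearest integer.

M_in = 10⁶/5447 = 183.59; M_out = 183.59 + (-54) = 129.59.
T_out = 10⁶/129.59 = 7716.8 K → 7720 K; t = 77.2.
R = 329.7·(77.2 − 60)^(-0.1332) = 329.7·17.2^(-0.1332) = 329.7·0.68459 = 225.708.
Rounded: 226.

226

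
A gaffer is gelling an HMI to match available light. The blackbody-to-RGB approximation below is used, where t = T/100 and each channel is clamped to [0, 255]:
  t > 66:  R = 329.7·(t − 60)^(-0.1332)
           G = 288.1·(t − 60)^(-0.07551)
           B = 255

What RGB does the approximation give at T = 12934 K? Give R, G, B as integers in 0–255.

R=187, G=209, B=255

t = 12934/100 = 129.34; the t > 66 branch applies.
R = 329.7·(129.34 − 60)^(-0.1332) = 329.7·69.34^(-0.1332) = 329.7·0.56857 = 187.456.
G = 288.1·(129.34 − 60)^(-0.07551) = 288.1·69.34^(-0.07551) = 288.1·0.72608 = 209.185.
B = 255 by definition for t > 66.
Rounded: (187, 209, 255).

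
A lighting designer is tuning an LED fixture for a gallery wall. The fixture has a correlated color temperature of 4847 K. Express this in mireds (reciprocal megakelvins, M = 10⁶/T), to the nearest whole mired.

206 mireds

M = 10⁶ / 4847 = 206.313 → 206 mireds.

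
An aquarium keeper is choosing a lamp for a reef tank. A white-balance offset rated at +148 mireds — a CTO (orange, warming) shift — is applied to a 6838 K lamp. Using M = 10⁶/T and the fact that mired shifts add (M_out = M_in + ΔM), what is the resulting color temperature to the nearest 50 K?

M_in = 10⁶/6838 = 146.24 mireds.
M_out = 146.24 + (+148) = 294.24 mireds.
T_out = 10⁶/294.24 = 3398.6 K → 3400 K.

3400 K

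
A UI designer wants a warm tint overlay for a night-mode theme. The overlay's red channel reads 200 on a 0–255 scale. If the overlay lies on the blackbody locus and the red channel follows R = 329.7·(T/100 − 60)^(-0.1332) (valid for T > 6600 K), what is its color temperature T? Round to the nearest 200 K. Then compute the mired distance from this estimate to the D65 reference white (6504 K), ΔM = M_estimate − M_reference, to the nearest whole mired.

-56 mireds

(t − 60)^(-0.1332) = 200/329.7 = 0.60661.
t − 60 = 0.60661^(1/-0.1332) = 0.60661^(-7.508) = 42.638, so t = 102.638.
T = 100·t = 10264 K → 10200 K to the nearest 200 K.
M_estimate = 10⁶/10200 = 98.04; M_reference = 10⁶/6504 = 153.75.
ΔM = 98.04 − 153.75 = -55.71 → -56 mireds.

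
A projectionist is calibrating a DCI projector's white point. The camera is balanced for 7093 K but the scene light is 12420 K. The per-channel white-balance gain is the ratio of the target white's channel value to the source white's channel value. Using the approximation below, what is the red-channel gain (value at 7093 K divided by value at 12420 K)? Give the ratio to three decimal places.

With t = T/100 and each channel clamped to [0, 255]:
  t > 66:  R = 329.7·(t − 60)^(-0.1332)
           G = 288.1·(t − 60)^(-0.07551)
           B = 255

At 12420 K (t = 124.2):
  R = 329.7·(124.2 − 60)^(-0.1332) = 329.7·64.2^(-0.1332) = 329.7·0.57443 = 189.389.
At 7093 K (t = 70.93):
  R = 329.7·(70.93 − 60)^(-0.1332) = 329.7·10.93^(-0.1332) = 329.7·0.72720 = 239.759.
Gain = 239.759 / 189.389 = 1.2660 → 1.266.

1.266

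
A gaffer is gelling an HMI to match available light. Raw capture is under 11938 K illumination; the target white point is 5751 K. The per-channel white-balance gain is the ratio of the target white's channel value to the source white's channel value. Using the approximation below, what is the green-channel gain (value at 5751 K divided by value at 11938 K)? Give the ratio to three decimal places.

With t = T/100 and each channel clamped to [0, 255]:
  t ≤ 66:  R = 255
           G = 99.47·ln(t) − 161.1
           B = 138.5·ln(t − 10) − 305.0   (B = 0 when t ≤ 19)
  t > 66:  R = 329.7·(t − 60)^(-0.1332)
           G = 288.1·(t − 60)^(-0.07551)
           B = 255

1.143

At 11938 K (t = 119.38):
  G = 288.1·(119.38 − 60)^(-0.07551) = 288.1·59.38^(-0.07551) = 288.1·0.73464 = 211.649.
At 5751 K (t = 57.51):
  G = 99.47·ln 57.51 − 161.1 = 99.47·4.0520 − 161.1 = 241.948.
Gain = 241.948 / 211.649 = 1.1432 → 1.143.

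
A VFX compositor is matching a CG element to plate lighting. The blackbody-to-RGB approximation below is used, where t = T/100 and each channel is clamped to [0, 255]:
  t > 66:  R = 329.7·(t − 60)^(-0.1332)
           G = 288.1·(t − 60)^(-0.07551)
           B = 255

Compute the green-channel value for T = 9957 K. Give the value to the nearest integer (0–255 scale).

t = 9957/100 = 99.57; the t > 66 branch applies.
G = 288.1·(99.57 − 60)^(-0.07551) = 288.1·39.57^(-0.07551) = 288.1·0.75750 = 218.236.
Rounded: 218.

218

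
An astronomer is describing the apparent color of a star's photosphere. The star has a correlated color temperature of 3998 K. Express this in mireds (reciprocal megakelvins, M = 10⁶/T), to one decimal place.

250.1 mireds

M = 10⁶ / 3998 = 250.125 → 250.1 mireds.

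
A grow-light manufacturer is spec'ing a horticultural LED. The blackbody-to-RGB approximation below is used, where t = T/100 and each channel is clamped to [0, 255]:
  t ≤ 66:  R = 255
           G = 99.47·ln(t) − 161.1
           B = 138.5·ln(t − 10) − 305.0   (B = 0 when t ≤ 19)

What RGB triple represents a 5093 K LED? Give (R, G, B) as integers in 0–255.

(255, 230, 209)

t = 5093/100 = 50.93; the t ≤ 66 branch applies.
R = 255 by definition for t ≤ 66.
G = 99.47·ln 50.93 − 161.1 = 99.47·3.9305 − 161.1 = 229.862.
B = 138.5·ln(50.93 − 10) − 305.0 = 138.5·ln 40.93 − 305.0 = 138.5·3.7119 − 305.0 = 209.093.
Rounded: (255, 230, 209).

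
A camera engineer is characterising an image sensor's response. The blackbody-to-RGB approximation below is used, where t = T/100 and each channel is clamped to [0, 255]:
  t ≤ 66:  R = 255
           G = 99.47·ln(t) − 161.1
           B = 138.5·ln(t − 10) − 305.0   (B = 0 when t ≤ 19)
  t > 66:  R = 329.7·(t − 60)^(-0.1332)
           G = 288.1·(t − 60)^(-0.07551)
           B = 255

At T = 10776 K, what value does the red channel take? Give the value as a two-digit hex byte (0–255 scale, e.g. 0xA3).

0xC5

t = 10776/100 = 107.76; the t > 66 branch applies.
R = 329.7·(107.76 − 60)^(-0.1332) = 329.7·47.76^(-0.1332) = 329.7·0.59751 = 197.001.
Rounded: 197; in hex, 0xC5.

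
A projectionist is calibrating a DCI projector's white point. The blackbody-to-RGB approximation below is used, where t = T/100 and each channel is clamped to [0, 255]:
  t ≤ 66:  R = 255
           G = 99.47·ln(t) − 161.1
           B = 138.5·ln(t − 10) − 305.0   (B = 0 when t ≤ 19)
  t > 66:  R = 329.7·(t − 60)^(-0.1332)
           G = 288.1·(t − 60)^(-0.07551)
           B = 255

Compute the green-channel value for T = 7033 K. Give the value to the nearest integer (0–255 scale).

t = 7033/100 = 70.33; the t > 66 branch applies.
G = 288.1·(70.33 − 60)^(-0.07551) = 288.1·10.33^(-0.07551) = 288.1·0.83835 = 241.529.
Rounded: 242.

242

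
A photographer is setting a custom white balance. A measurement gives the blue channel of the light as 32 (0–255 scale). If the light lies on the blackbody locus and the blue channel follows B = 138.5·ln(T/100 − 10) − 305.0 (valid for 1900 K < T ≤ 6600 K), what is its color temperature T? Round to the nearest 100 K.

ln(t − 10) = (32 + 305.0) / 138.5 = 2.4332.
t − 10 = e^2.4332 = 11.395, so t = 21.395.
T = 100·t = 2140 K → 2100 K to the nearest 100 K.

2100 K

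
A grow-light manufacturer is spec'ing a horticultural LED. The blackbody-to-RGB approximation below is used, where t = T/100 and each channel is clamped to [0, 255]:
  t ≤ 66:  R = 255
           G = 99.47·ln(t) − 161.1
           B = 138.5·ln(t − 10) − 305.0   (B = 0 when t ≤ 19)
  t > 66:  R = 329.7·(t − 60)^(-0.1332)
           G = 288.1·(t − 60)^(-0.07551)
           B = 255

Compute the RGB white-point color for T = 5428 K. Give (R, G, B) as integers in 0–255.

(255, 236, 220)

t = 5428/100 = 54.28; the t ≤ 66 branch applies.
R = 255 by definition for t ≤ 66.
G = 99.47·ln 54.28 − 161.1 = 99.47·3.9942 − 161.1 = 236.199.
B = 138.5·ln(54.28 − 10) − 305.0 = 138.5·ln 44.28 − 305.0 = 138.5·3.7905 − 305.0 = 219.989.
Rounded: (255, 236, 220).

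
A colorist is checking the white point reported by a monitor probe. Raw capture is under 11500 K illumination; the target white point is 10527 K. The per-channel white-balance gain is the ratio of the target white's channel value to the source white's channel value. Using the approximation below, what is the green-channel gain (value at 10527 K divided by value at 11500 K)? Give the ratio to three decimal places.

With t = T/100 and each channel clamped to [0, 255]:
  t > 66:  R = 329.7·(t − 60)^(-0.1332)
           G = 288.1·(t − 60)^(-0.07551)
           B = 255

1.015

At 11500 K (t = 115):
  G = 288.1·(115 − 60)^(-0.07551) = 288.1·55^(-0.07551) = 288.1·0.73890 = 212.877.
At 10527 K (t = 105.27):
  G = 288.1·(105.27 − 60)^(-0.07551) = 288.1·45.27^(-0.07551) = 288.1·0.74984 = 216.029.
Gain = 216.029 / 212.877 = 1.0148 → 1.015.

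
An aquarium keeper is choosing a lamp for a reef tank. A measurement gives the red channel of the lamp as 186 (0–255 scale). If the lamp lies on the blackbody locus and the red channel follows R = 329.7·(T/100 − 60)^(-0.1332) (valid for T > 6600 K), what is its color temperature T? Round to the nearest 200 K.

(t − 60)^(-0.1332) = 186/329.7 = 0.56415.
t − 60 = 0.56415^(1/-0.1332) = 0.56415^(-7.508) = 73.521, so t = 133.521.
T = 100·t = 13352 K → 13400 K to the nearest 200 K.

13400 K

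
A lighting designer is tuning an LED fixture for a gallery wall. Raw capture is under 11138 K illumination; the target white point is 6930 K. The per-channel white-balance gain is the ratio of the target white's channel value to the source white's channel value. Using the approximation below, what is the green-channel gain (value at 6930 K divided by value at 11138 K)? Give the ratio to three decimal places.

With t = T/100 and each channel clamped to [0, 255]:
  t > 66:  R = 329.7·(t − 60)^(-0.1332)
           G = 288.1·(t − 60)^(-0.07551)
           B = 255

1.138

At 11138 K (t = 111.38):
  G = 288.1·(111.38 − 60)^(-0.07551) = 288.1·51.38^(-0.07551) = 288.1·0.74271 = 213.974.
At 6930 K (t = 69.3):
  G = 288.1·(69.3 − 60)^(-0.07551) = 288.1·9.3^(-0.07551) = 288.1·0.84503 = 243.452.
Gain = 243.452 / 213.974 = 1.1378 → 1.138.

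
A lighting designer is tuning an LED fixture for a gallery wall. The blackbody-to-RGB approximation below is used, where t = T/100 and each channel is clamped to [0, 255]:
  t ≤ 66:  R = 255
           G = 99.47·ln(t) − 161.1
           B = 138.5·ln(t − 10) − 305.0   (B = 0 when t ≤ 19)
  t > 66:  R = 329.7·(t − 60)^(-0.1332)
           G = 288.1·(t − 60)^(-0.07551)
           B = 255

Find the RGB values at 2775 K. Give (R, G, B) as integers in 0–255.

t = 2775/100 = 27.75; the t ≤ 66 branch applies.
R = 255 by definition for t ≤ 66.
G = 99.47·ln 27.75 − 161.1 = 99.47·3.3232 − 161.1 = 169.462.
B = 138.5·ln(27.75 − 10) − 305.0 = 138.5·ln 17.75 − 305.0 = 138.5·2.8764 − 305.0 = 93.379.
Rounded: (255, 169, 93).

(255, 169, 93)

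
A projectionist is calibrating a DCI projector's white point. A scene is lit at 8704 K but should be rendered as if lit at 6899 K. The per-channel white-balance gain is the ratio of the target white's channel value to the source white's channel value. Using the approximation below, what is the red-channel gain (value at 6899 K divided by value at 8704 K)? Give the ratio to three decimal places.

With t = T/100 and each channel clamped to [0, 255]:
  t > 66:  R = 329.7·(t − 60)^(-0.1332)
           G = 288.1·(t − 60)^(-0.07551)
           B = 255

1.158

At 8704 K (t = 87.04):
  R = 329.7·(87.04 − 60)^(-0.1332) = 329.7·27.04^(-0.1332) = 329.7·0.64455 = 212.508.
At 6899 K (t = 68.99):
  R = 329.7·(68.99 − 60)^(-0.1332) = 329.7·8.99^(-0.1332) = 329.7·0.74638 = 246.081.
Gain = 246.081 / 212.508 = 1.1580 → 1.158.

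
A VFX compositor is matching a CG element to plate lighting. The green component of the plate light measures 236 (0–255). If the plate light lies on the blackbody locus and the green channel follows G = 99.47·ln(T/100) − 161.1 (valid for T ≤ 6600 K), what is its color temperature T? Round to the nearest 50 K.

5400 K

ln t = (236 + 161.1) / 99.47 = 3.9922.
t = e^3.9922 = 54.172.
T = 100·t = 5417 K → 5400 K to the nearest 50 K.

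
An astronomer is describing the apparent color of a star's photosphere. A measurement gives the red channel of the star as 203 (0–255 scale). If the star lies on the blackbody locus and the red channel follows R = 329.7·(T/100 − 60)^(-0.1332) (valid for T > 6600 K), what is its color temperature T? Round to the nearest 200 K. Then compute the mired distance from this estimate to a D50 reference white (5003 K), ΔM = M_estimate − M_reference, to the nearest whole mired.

(t − 60)^(-0.1332) = 203/329.7 = 0.61571.
t − 60 = 0.61571^(1/-0.1332) = 0.61571^(-7.508) = 38.129, so t = 98.129.
T = 100·t = 9813 K → 9800 K to the nearest 200 K.
M_estimate = 10⁶/9800 = 102.04; M_reference = 10⁶/5003 = 199.88.
ΔM = 102.04 − 199.88 = -97.84 → -98 mireds.

-98 mireds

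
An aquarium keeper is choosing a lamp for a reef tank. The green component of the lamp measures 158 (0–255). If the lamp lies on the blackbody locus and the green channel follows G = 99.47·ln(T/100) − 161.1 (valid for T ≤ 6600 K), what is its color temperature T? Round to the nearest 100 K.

ln t = (158 + 161.1) / 99.47 = 3.2080.
t = e^3.2080 = 24.730.
T = 100·t = 2473 K → 2500 K to the nearest 100 K.

2500 K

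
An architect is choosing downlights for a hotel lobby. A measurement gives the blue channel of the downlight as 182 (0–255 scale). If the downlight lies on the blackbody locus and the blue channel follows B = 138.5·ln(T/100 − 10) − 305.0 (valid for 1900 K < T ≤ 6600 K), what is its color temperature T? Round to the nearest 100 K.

ln(t − 10) = (182 + 305.0) / 138.5 = 3.5162.
t − 10 = e^3.5162 = 33.658, so t = 43.658.
T = 100·t = 4366 K → 4400 K to the nearest 100 K.

4400 K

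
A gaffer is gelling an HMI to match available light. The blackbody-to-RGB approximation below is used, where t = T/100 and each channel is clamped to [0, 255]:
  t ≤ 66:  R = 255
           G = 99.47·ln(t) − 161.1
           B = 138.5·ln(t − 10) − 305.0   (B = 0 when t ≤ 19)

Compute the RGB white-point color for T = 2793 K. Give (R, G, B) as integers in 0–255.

t = 2793/100 = 27.93; the t ≤ 66 branch applies.
R = 255 by definition for t ≤ 66.
G = 99.47·ln 27.93 − 161.1 = 99.47·3.3297 − 161.1 = 170.105.
B = 138.5·ln(27.93 − 10) − 305.0 = 138.5·ln 17.93 − 305.0 = 138.5·2.8865 − 305.0 = 94.777.
Rounded: (255, 170, 95).

(255, 170, 95)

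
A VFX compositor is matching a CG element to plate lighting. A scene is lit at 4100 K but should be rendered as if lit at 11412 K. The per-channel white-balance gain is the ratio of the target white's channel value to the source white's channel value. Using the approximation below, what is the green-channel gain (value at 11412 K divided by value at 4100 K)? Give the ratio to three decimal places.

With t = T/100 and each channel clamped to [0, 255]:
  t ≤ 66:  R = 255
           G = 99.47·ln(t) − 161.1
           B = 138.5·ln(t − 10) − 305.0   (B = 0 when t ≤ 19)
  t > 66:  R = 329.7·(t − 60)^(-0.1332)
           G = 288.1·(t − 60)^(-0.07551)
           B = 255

1.023

At 4100 K (t = 41):
  G = 99.47·ln 41 − 161.1 = 99.47·3.7136 − 161.1 = 208.289.
At 11412 K (t = 114.12):
  G = 288.1·(114.12 − 60)^(-0.07551) = 288.1·54.12^(-0.07551) = 288.1·0.73980 = 213.136.
Gain = 213.136 / 208.289 = 1.0233 → 1.023.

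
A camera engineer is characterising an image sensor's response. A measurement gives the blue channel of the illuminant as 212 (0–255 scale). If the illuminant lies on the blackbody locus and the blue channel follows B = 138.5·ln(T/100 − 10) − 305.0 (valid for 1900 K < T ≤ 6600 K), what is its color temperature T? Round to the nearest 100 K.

ln(t − 10) = (212 + 305.0) / 138.5 = 3.7329.
t − 10 = e^3.7329 = 41.798, so t = 51.798.
T = 100·t = 5180 K → 5200 K to the nearest 100 K.

5200 K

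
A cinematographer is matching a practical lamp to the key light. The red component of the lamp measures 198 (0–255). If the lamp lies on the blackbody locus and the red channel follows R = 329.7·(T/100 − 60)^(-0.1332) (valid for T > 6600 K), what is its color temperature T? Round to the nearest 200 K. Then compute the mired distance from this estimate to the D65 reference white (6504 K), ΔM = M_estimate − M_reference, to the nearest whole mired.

-59 mireds

(t − 60)^(-0.1332) = 198/329.7 = 0.60055.
t − 60 = 0.60055^(1/-0.1332) = 0.60055^(-7.508) = 45.980, so t = 105.980.
T = 100·t = 10598 K → 10600 K to the nearest 200 K.
M_estimate = 10⁶/10600 = 94.34; M_reference = 10⁶/6504 = 153.75.
ΔM = 94.34 − 153.75 = -59.41 → -59 mireds.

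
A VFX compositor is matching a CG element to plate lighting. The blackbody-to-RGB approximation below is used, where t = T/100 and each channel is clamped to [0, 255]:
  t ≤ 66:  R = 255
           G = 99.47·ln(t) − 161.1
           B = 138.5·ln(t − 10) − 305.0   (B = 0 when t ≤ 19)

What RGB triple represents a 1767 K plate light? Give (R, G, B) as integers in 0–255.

t = 1767/100 = 17.67; the t ≤ 66 branch applies.
R = 255 by definition for t ≤ 66.
G = 99.47·ln 17.67 − 161.1 = 99.47·2.8719 − 161.1 = 124.565.
t = 17.67 ≤ 19, so B = 0.
Rounded: (255, 125, 0).

(255, 125, 0)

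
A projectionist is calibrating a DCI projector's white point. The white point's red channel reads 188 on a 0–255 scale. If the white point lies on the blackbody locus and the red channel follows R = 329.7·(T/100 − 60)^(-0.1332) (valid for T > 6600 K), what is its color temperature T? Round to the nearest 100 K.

(t − 60)^(-0.1332) = 188/329.7 = 0.57022.
t − 60 = 0.57022^(1/-0.1332) = 0.57022^(-7.508) = 67.848, so t = 127.848.
T = 100·t = 12785 K → 12800 K to the nearest 100 K.

12800 K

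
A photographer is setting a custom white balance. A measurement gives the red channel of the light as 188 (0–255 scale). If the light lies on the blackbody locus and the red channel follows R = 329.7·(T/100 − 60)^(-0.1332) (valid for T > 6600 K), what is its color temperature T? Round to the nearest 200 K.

(t − 60)^(-0.1332) = 188/329.7 = 0.57022.
t − 60 = 0.57022^(1/-0.1332) = 0.57022^(-7.508) = 67.848, so t = 127.848.
T = 100·t = 12785 K → 12800 K to the nearest 200 K.

12800 K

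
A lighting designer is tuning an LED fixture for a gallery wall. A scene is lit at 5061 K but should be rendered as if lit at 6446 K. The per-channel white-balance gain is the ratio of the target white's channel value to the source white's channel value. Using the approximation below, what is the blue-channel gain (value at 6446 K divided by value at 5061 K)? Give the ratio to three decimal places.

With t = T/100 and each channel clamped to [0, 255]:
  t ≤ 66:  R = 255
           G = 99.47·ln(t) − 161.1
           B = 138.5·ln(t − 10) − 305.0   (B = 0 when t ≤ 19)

At 5061 K (t = 50.61):
  B = 138.5·ln(50.61 − 10) − 305.0 = 138.5·ln 40.61 − 305.0 = 138.5·3.7040 − 305.0 = 208.006.
At 6446 K (t = 64.46):
  B = 138.5·ln(64.46 − 10) − 305.0 = 138.5·ln 54.46 − 305.0 = 138.5·3.9975 − 305.0 = 248.649.
Gain = 248.649 / 208.006 = 1.1954 → 1.195.

1.195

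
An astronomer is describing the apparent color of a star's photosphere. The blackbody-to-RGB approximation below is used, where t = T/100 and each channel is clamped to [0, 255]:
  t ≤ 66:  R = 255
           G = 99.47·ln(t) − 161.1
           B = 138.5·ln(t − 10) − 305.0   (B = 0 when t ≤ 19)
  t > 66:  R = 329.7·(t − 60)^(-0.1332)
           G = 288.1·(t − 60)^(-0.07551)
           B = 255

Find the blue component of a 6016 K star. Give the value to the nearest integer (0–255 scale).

t = 6016/100 = 60.16; the t ≤ 66 branch applies.
B = 138.5·ln(60.16 − 10) − 305.0 = 138.5·ln 50.16 − 305.0 = 138.5·3.9152 − 305.0 = 237.258.
Rounded: 237.

237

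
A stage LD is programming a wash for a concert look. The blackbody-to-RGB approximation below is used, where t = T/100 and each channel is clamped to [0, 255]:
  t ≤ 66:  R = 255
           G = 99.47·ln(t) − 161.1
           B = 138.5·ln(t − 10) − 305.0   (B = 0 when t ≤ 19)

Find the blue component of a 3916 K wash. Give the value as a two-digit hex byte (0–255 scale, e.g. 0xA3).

t = 3916/100 = 39.16; the t ≤ 66 branch applies.
B = 138.5·ln(39.16 − 10) − 305.0 = 138.5·ln 29.16 − 305.0 = 138.5·3.3728 − 305.0 = 162.133.
Rounded: 162; in hex, 0xA2.

0xA2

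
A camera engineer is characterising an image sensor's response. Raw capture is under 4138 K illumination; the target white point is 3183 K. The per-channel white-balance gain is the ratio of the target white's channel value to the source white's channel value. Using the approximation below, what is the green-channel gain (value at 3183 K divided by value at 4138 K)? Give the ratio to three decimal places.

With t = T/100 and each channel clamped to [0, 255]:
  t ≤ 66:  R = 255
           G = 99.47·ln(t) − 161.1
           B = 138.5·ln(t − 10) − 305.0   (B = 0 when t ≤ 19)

At 4138 K (t = 41.38):
  G = 99.47·ln 41.38 − 161.1 = 99.47·3.7228 − 161.1 = 209.207.
At 3183 K (t = 31.83):
  G = 99.47·ln 31.83 − 161.1 = 99.47·3.4604 − 161.1 = 183.107.
Gain = 183.107 / 209.207 = 0.8752 → 0.875.

0.875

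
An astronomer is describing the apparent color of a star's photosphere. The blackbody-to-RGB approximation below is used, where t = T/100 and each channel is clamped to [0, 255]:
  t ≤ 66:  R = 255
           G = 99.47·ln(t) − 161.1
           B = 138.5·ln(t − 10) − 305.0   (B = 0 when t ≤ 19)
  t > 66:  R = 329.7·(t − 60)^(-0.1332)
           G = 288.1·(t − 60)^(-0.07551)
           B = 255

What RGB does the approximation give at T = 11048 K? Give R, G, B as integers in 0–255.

t = 11048/100 = 110.48; the t > 66 branch applies.
R = 329.7·(110.48 − 60)^(-0.1332) = 329.7·50.48^(-0.1332) = 329.7·0.59312 = 195.553.
G = 288.1·(110.48 − 60)^(-0.07551) = 288.1·50.48^(-0.07551) = 288.1·0.74370 = 214.260.
B = 255 by definition for t > 66.
Rounded: (196, 214, 255).

R=196, G=214, B=255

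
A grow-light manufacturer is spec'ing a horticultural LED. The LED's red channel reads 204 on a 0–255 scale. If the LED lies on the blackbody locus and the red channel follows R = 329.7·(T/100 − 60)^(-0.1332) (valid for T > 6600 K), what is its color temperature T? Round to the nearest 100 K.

(t − 60)^(-0.1332) = 204/329.7 = 0.61874.
t − 60 = 0.61874^(1/-0.1332) = 0.61874^(-7.508) = 36.748, so t = 96.748.
T = 100·t = 9675 K → 9700 K to the nearest 100 K.

9700 K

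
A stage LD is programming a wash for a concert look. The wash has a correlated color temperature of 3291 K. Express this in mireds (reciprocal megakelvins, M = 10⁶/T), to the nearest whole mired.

M = 10⁶ / 3291 = 303.859 → 304 mireds.

304 mireds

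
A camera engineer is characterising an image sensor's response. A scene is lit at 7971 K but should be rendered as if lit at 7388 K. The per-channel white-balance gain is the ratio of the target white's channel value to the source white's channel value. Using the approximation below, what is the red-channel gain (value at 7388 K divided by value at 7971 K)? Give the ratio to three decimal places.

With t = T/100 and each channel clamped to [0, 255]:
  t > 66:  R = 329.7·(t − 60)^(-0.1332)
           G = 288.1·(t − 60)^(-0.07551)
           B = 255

At 7971 K (t = 79.71):
  R = 329.7·(79.71 − 60)^(-0.1332) = 329.7·19.71^(-0.1332) = 329.7·0.67228 = 221.649.
At 7388 K (t = 73.88):
  R = 329.7·(73.88 − 60)^(-0.1332) = 329.7·13.88^(-0.1332) = 329.7·0.70442 = 232.248.
Gain = 232.248 / 221.649 = 1.0478 → 1.048.

1.048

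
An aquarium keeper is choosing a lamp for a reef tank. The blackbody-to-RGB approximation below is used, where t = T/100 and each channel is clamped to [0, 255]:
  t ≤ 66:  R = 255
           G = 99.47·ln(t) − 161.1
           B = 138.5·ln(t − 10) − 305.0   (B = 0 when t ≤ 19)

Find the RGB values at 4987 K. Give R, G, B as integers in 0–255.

R=255, G=228, B=205

t = 4987/100 = 49.87; the t ≤ 66 branch applies.
R = 255 by definition for t ≤ 66.
G = 99.47·ln 49.87 − 161.1 = 99.47·3.9094 − 161.1 = 227.770.
B = 138.5·ln(49.87 − 10) − 305.0 = 138.5·ln 39.87 − 305.0 = 138.5·3.6856 − 305.0 = 205.459.
Rounded: (255, 228, 205).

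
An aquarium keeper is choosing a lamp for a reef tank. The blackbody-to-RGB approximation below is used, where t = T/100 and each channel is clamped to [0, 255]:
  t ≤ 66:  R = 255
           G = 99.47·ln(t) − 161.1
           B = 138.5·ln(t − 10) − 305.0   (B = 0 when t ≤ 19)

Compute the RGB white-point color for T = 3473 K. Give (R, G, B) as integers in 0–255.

(255, 192, 139)

t = 3473/100 = 34.73; the t ≤ 66 branch applies.
R = 255 by definition for t ≤ 66.
G = 99.47·ln 34.73 − 161.1 = 99.47·3.5476 − 161.1 = 191.780.
B = 138.5·ln(34.73 − 10) − 305.0 = 138.5·ln 24.73 − 305.0 = 138.5·3.2080 − 305.0 = 139.310.
Rounded: (255, 192, 139).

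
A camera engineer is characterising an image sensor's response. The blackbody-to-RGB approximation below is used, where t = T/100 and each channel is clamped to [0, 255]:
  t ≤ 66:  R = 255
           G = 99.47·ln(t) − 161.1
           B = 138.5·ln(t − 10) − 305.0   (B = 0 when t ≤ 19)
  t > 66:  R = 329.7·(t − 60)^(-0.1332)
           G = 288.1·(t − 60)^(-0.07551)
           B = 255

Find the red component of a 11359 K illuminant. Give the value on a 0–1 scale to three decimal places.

0.761

t = 11359/100 = 113.59; the t > 66 branch applies.
R = 329.7·(113.59 − 60)^(-0.1332) = 329.7·53.59^(-0.1332) = 329.7·0.58842 = 194.001.
On a 0–1 scale: 194.001/255 = 0.7608 → 0.761.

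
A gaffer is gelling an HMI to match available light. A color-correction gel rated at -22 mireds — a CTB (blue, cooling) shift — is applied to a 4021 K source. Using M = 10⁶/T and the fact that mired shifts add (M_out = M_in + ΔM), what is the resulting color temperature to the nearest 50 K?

M_in = 10⁶/4021 = 248.69 mireds.
M_out = 248.69 + (-22) = 226.69 mireds.
T_out = 10⁶/226.69 = 4411.2 K → 4400 K.

4400 K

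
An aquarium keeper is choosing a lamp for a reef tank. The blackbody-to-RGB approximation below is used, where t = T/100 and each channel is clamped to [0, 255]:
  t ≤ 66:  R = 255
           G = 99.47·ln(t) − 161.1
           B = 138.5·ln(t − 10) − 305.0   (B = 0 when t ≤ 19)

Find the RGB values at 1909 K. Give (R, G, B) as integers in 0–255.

(255, 132, 1)

t = 1909/100 = 19.09; the t ≤ 66 branch applies.
R = 255 by definition for t ≤ 66.
G = 99.47·ln 19.09 − 161.1 = 99.47·2.9492 − 161.1 = 132.253.
B = 138.5·ln(19.09 − 10) − 305.0 = 138.5·ln 9.09 − 305.0 = 138.5·2.2072 − 305.0 = 0.694.
Rounded: (255, 132, 1).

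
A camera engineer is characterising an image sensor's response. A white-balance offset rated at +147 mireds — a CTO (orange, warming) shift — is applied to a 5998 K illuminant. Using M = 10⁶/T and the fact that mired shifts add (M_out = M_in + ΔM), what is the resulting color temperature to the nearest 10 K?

3190 K

M_in = 10⁶/5998 = 166.72 mireds.
M_out = 166.72 + (+147) = 313.72 mireds.
T_out = 10⁶/313.72 = 3187.5 K → 3190 K.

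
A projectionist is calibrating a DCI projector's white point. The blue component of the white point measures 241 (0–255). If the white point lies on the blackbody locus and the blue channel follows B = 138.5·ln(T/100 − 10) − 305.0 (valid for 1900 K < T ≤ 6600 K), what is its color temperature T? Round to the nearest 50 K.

6150 K

ln(t − 10) = (241 + 305.0) / 138.5 = 3.9422.
t − 10 = e^3.9422 = 51.534, so t = 61.534.
T = 100·t = 6153 K → 6150 K to the nearest 50 K.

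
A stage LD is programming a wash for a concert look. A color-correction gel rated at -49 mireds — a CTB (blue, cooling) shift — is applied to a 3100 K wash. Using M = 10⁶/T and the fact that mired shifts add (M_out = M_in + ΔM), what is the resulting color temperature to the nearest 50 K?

M_in = 10⁶/3100 = 322.58 mireds.
M_out = 322.58 + (-49) = 273.58 mireds.
T_out = 10⁶/273.58 = 3655.2 K → 3650 K.

3650 K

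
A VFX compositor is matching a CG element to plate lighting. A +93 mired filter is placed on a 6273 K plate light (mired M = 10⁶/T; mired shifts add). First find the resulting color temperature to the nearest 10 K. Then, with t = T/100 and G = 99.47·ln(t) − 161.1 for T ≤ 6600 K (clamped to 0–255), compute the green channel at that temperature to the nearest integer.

M_in = 10⁶/6273 = 159.41; M_out = 159.41 + (+93) = 252.41.
T_out = 10⁶/252.41 = 3961.8 K → 3960 K; t = 39.6.
G = 99.47·ln 39.6 − 161.1 = 99.47·3.6788 − 161.1 = 204.833.
Rounded: 205.

205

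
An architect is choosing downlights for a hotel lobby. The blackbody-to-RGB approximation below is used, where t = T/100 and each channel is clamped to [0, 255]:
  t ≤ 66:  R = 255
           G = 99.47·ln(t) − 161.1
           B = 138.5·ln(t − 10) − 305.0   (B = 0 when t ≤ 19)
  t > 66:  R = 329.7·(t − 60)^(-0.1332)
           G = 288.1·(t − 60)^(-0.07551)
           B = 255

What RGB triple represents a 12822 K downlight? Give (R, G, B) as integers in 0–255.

(188, 209, 255)

t = 12822/100 = 128.22; the t > 66 branch applies.
R = 329.7·(128.22 − 60)^(-0.1332) = 329.7·68.22^(-0.1332) = 329.7·0.56980 = 187.863.
G = 288.1·(128.22 − 60)^(-0.07551) = 288.1·68.22^(-0.07551) = 288.1·0.72698 = 209.442.
B = 255 by definition for t > 66.
Rounded: (188, 209, 255).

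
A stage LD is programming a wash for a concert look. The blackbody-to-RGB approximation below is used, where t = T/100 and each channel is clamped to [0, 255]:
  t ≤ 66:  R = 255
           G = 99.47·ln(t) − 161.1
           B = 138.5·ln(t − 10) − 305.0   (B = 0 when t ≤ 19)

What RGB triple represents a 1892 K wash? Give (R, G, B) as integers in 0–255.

t = 1892/100 = 18.92; the t ≤ 66 branch applies.
R = 255 by definition for t ≤ 66.
G = 99.47·ln 18.92 − 161.1 = 99.47·2.9402 − 161.1 = 131.364.
t = 18.92 ≤ 19, so B = 0.
Rounded: (255, 131, 0).

(255, 131, 0)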